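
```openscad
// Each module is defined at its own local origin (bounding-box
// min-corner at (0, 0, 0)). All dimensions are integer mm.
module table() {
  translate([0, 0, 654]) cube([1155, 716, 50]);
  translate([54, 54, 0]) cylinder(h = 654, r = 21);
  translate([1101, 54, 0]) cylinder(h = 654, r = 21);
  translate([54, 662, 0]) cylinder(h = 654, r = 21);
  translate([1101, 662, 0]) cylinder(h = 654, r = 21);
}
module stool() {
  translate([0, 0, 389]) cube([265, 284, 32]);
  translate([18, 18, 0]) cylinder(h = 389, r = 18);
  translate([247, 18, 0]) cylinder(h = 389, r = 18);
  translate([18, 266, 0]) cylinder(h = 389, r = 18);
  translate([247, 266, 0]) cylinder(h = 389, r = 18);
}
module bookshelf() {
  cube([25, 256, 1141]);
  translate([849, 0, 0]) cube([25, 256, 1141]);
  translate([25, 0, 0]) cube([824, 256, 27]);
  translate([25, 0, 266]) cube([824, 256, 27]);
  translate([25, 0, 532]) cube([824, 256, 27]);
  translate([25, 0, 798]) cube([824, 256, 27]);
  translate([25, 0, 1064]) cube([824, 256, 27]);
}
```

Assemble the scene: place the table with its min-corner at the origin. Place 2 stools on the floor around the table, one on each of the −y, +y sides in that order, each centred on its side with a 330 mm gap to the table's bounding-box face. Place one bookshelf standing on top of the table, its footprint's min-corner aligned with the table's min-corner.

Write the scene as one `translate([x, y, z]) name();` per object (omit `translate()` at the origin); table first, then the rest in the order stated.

table();
translate([445, -614, 0]) stool();
translate([445, 1046, 0]) stool();
translate([0, 0, 704]) bookshelf();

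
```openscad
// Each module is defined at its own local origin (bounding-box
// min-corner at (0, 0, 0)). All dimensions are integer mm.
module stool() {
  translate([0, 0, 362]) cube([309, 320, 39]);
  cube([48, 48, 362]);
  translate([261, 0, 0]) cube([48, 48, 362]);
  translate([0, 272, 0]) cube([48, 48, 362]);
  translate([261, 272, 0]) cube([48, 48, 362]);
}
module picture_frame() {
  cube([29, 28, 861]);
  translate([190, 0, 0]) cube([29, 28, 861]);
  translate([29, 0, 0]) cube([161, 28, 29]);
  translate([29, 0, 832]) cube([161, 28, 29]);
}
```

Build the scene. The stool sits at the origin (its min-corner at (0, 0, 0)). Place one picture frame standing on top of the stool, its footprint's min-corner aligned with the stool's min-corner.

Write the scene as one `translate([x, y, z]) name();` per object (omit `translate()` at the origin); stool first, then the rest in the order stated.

stool();
translate([0, 0, 401]) picture_frame();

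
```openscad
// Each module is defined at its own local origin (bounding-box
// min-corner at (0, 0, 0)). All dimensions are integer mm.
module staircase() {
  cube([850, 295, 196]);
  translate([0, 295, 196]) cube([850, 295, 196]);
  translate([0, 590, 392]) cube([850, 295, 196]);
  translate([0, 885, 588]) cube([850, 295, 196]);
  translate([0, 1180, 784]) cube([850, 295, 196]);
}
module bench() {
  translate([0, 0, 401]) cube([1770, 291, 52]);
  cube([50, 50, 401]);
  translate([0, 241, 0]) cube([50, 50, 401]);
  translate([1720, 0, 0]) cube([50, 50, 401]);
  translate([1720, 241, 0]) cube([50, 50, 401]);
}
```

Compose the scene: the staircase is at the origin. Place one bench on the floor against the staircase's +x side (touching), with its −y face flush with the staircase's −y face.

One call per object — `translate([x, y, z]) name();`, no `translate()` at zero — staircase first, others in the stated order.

staircase();
translate([850, 0, 0]) bench();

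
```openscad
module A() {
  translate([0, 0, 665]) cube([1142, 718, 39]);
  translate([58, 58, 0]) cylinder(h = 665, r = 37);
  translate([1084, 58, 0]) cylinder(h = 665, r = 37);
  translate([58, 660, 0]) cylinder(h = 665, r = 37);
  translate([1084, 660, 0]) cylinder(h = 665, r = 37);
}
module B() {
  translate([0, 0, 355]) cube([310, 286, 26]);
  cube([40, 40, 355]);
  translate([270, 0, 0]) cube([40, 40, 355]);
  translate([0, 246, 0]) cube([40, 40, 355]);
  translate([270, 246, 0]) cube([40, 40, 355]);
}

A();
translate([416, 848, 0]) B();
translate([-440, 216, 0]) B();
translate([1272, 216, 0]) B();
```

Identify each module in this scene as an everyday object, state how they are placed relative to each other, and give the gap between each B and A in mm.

Each stool's nearest face is 130 mm from the table's bounding box.

A is a table. B is a stool. Three stools sit around the table at the +y, −x, +x sides. The gap between each stool and the table is 130 mm.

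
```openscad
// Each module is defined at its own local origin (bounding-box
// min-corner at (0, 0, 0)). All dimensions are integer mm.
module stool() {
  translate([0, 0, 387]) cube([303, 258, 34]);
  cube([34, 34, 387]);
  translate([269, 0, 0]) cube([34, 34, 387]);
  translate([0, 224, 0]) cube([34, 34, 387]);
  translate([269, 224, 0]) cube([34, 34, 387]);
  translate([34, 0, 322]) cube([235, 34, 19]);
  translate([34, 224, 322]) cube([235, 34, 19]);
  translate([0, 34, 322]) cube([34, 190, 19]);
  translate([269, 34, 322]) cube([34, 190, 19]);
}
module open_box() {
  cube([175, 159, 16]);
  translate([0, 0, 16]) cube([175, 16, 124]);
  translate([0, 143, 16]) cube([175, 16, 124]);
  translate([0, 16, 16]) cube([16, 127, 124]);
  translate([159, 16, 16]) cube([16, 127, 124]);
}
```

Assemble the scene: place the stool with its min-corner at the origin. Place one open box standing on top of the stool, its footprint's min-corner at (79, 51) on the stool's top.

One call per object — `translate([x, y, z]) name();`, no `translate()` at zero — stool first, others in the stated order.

stool();
translate([79, 51, 421]) open_box();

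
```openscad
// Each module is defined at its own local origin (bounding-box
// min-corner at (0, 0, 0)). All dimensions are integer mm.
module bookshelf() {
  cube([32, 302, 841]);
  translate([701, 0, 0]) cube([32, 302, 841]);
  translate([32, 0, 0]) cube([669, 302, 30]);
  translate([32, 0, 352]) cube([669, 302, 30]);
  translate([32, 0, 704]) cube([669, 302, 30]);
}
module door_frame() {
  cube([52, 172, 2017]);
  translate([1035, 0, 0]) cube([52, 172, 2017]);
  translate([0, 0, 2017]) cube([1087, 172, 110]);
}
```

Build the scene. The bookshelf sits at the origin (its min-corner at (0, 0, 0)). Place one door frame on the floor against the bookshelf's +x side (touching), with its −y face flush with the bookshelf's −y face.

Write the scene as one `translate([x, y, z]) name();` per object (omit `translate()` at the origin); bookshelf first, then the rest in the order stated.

bookshelf();
translate([733, 0, 0]) door_frame();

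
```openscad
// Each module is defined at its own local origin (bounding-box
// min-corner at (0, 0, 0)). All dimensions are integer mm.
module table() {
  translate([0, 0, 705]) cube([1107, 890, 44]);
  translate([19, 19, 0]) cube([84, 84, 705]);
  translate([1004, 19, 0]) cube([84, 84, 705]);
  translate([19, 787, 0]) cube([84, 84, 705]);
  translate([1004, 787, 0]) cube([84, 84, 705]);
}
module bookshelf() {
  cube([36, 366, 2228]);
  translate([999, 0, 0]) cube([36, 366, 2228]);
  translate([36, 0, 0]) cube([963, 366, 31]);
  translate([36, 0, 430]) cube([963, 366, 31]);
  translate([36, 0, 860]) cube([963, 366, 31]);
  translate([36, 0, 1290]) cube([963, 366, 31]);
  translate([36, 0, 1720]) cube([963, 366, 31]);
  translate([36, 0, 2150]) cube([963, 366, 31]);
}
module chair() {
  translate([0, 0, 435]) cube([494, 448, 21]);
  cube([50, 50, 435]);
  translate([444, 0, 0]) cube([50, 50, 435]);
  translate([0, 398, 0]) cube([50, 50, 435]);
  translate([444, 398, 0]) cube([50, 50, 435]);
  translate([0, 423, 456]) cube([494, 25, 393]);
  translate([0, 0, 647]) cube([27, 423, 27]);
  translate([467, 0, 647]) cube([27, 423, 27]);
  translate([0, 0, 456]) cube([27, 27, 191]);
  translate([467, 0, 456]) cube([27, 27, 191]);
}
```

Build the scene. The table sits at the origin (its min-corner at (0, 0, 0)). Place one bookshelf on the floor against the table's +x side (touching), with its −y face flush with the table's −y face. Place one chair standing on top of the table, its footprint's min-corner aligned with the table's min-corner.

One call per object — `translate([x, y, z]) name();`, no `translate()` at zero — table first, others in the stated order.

table();
translate([1107, 0, 0]) bookshelf();
translate([0, 0, 749]) chair();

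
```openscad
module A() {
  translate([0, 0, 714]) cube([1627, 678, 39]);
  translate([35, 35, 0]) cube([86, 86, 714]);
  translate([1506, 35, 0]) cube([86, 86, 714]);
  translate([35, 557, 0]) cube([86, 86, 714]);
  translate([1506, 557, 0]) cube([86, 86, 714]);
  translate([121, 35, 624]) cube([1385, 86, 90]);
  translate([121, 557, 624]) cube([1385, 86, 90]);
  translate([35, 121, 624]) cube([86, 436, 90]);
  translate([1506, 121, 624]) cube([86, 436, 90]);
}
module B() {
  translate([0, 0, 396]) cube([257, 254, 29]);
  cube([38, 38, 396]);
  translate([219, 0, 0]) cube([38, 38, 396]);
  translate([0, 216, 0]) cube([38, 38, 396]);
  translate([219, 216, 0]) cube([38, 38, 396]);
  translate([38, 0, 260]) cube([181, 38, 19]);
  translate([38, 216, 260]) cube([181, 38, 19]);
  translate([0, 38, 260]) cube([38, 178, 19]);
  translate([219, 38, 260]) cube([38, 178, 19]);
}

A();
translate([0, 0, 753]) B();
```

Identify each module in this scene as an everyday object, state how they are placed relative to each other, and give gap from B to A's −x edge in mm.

The stool's min-x is at 0; the table's min-x is 0; gap = 0 mm.

A is a table. B is a stool. The stool is on top of the table. The gap from the stool to the table's −x edge is 0 mm.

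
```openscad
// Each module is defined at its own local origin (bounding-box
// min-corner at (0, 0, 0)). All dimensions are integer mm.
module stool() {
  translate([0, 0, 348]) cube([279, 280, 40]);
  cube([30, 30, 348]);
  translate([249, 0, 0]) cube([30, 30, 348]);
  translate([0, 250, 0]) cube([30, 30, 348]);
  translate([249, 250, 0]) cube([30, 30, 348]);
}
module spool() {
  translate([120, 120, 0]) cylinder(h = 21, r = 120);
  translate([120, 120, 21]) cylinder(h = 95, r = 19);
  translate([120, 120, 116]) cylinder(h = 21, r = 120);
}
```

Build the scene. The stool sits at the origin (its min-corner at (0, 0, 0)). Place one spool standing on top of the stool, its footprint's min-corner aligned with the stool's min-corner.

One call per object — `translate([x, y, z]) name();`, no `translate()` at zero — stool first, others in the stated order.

stool();
translate([0, 0, 388]) spool();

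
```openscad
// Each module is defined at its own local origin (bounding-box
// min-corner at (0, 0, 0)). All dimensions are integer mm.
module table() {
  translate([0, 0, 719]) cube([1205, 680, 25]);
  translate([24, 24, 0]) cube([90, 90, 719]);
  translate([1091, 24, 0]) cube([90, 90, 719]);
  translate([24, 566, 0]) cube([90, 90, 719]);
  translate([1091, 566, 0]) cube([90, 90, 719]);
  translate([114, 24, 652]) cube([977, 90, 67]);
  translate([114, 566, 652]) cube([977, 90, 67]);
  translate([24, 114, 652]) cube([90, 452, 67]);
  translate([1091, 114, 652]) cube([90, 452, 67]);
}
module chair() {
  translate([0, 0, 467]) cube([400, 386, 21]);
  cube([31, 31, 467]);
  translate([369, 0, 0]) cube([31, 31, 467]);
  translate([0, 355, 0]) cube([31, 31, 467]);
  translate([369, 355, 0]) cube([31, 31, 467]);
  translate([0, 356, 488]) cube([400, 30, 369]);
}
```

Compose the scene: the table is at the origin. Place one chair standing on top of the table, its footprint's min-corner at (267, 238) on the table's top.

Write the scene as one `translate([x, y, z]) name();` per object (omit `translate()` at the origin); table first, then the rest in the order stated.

table();
translate([267, 238, 744]) chair();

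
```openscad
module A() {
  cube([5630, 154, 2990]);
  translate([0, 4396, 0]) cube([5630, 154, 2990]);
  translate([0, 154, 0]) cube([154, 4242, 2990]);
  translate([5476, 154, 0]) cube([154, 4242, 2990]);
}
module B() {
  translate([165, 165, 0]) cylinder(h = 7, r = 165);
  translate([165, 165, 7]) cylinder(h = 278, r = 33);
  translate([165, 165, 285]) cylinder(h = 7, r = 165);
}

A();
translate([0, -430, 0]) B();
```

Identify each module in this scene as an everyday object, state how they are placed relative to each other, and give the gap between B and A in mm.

A is a house frame. B is a spool. The spool is on the floor beside the house frame on its −y side. The gap between the spool and the house frame is 100 mm.

The spool's nearest face is 100 mm from the house frame's −y face.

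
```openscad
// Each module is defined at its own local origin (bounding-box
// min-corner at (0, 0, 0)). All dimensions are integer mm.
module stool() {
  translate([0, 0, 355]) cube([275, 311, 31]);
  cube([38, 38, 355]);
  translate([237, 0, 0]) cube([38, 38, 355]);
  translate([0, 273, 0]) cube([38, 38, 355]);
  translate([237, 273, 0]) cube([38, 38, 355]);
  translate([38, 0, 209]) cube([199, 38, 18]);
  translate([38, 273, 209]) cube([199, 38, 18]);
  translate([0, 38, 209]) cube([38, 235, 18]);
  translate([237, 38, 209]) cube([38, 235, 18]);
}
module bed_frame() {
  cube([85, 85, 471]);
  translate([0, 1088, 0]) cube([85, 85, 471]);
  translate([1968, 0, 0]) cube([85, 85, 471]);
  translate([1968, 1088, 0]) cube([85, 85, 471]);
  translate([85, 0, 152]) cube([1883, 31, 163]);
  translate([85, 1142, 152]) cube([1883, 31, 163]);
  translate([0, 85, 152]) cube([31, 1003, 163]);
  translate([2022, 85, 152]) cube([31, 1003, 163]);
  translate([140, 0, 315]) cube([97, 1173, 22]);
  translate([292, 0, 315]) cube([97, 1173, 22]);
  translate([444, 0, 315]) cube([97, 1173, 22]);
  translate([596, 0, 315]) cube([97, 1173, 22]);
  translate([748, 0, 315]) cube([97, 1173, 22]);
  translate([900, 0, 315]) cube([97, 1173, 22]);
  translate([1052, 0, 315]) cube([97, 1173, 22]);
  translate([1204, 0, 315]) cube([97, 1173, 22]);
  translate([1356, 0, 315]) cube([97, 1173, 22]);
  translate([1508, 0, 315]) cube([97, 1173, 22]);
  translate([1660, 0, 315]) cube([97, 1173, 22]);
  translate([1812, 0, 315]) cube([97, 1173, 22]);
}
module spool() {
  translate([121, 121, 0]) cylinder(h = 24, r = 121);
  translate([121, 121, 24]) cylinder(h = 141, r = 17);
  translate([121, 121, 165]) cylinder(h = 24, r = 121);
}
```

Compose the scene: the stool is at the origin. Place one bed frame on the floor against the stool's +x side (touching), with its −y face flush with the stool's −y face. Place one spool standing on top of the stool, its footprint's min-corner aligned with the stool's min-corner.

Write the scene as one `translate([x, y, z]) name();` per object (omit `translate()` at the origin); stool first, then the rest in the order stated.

stool();
translate([275, 0, 0]) bed_frame();
translate([0, 0, 386]) spool();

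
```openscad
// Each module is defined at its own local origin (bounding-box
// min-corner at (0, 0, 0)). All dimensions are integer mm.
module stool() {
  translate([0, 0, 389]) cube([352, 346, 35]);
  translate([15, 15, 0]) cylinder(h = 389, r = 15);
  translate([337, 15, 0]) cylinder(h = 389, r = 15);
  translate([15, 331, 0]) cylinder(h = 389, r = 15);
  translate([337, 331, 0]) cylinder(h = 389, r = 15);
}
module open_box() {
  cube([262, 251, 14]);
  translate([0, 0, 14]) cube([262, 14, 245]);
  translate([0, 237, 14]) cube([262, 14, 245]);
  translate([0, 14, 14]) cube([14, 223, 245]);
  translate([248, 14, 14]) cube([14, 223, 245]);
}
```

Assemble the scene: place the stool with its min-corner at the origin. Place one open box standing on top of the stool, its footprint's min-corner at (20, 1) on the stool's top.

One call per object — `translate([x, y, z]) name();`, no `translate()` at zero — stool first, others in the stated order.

stool();
translate([20, 1, 424]) open_box();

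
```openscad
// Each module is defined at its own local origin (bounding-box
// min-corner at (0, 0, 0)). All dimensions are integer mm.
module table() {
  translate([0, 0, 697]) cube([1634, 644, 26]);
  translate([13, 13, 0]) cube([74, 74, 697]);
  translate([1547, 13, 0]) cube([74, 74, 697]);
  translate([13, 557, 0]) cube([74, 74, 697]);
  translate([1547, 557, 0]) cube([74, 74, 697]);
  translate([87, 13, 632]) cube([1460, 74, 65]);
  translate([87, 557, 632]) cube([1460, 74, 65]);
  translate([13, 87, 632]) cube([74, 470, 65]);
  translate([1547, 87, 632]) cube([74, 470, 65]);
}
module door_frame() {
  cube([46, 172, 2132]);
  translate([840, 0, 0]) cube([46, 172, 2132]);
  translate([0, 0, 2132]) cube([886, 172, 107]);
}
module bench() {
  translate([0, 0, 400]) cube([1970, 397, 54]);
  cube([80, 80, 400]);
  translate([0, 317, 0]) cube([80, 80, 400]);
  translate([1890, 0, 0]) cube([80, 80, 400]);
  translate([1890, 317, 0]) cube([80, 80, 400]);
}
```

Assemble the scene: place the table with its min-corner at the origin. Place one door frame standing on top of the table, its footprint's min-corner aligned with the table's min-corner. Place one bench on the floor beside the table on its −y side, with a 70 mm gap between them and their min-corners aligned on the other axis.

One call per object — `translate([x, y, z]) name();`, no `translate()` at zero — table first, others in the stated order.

table();
translate([0, 0, 723]) door_frame();
translate([0, -467, 0]) bench();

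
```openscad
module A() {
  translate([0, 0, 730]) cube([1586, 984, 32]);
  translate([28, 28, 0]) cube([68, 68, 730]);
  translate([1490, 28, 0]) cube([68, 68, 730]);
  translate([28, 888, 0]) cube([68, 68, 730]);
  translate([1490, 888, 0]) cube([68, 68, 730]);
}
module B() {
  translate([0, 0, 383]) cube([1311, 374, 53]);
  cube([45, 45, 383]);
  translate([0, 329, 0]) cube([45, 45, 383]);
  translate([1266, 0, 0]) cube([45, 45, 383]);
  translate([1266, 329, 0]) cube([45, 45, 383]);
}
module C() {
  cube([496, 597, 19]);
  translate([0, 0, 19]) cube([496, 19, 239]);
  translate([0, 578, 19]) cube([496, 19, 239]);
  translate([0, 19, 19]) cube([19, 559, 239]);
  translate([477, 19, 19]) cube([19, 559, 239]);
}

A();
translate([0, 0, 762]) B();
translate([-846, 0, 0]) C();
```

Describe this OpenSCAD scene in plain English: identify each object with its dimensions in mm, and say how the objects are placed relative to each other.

A is a rectangular dining table. The top is 1586×984×32 mm with its upper surface at z = 762 mm. It stands on four 68×68 mm square legs, each inset 28 mm from the nearest pair of top edges, running from the floor to the underside of the top.

B is a long wooden bench with a 1311 mm (x) × 374 mm (y) seat, 53 mm thick, its top surface 436 mm above the floor. Four 45 mm square legs at the seat corners, flush with the edges, run from z = 0 to the seat underside.

C is an open-topped rectangular box: outside dimensions 496×597×258 mm, with a uniform wall and base thickness of 19 mm. The base is a full 496×597 slab on the floor; four walls sit on top of the base. The front and back walls (the −y and +y sides) span the full width; the two side walls fit between them.

The bench is on top of the table. The open box is on the floor beside the table on its −x side.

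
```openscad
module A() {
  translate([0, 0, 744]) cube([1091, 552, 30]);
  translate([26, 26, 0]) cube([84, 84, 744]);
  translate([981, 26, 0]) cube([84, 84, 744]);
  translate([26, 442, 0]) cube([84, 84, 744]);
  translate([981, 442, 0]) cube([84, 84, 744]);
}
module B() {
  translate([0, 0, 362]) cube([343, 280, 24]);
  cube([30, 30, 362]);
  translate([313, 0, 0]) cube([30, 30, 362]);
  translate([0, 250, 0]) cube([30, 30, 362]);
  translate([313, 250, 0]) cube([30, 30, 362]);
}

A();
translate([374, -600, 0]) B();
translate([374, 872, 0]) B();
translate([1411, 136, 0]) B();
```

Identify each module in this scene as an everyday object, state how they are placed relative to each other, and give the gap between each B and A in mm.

Each stool's nearest face is 320 mm from the table's bounding box.

A is a table. B is a stool. Three stools sit around the table at the −y, +y, +x sides. The gap between each stool and the table is 320 mm.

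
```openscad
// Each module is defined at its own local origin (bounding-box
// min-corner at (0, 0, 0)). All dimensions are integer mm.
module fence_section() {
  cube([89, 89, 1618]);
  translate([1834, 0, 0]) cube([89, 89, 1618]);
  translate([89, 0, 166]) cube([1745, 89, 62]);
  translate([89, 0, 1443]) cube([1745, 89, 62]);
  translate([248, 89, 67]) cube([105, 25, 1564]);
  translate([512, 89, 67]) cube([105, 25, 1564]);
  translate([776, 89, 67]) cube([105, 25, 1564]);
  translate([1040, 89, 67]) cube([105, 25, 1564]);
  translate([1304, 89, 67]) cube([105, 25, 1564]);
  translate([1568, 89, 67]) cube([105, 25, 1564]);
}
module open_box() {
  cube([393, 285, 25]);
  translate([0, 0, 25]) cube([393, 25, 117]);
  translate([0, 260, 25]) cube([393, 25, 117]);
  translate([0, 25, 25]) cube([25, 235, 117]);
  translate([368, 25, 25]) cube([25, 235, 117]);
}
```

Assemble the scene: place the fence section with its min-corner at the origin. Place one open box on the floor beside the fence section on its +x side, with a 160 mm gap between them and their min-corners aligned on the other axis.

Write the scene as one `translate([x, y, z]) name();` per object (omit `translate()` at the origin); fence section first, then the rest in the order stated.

fence_section();
translate([2083, 0, 0]) open_box();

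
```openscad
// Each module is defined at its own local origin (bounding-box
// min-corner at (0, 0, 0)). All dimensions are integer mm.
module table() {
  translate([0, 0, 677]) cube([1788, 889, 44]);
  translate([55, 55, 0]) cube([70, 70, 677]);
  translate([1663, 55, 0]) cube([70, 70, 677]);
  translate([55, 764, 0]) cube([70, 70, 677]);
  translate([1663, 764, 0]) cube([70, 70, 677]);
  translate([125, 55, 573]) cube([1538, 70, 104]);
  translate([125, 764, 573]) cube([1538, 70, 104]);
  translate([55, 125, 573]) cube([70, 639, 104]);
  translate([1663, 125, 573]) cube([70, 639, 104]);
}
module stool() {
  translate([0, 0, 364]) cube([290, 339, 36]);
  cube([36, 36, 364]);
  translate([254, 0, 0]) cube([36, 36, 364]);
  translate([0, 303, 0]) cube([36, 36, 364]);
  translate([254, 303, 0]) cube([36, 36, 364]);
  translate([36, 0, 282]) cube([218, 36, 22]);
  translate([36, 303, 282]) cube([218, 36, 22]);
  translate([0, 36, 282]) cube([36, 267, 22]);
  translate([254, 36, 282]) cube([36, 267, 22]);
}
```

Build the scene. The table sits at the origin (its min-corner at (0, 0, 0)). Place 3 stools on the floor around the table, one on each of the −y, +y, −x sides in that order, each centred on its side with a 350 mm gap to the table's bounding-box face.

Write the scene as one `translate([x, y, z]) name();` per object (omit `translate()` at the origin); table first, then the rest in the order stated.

table();
translate([749, -689, 0]) stool();
translate([749, 1239, 0]) stool();
translate([-640, 275, 0]) stool();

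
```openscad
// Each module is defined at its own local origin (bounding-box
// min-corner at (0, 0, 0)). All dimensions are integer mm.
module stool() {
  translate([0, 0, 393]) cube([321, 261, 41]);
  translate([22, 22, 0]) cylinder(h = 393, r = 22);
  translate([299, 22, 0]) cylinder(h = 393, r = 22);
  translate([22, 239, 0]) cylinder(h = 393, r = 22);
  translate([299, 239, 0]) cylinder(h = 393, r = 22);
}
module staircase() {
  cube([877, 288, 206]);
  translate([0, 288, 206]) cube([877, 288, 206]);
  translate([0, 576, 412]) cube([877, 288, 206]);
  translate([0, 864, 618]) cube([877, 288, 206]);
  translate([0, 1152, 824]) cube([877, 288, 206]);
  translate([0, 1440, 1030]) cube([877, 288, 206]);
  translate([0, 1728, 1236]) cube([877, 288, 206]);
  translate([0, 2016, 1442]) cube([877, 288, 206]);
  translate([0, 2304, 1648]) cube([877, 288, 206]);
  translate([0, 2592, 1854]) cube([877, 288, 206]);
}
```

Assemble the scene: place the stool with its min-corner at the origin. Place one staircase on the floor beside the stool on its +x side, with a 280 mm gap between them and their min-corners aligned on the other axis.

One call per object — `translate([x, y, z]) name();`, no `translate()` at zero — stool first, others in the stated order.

stool();
translate([601, 0, 0]) staircase();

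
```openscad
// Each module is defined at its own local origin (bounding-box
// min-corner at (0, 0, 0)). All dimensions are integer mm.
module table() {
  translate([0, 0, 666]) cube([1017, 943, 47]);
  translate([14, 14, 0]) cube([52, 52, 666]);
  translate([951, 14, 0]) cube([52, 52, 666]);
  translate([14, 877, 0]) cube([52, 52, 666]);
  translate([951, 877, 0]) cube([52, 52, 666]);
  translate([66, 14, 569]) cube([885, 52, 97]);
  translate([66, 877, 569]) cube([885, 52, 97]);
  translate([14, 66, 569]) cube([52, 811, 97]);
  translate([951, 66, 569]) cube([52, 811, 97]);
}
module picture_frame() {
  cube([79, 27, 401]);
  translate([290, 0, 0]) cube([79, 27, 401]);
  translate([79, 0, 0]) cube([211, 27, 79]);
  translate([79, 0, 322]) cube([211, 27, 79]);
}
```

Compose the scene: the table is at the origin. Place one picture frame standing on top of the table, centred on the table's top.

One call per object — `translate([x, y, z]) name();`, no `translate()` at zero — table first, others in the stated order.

table();
translate([324, 458, 713]) picture_frame();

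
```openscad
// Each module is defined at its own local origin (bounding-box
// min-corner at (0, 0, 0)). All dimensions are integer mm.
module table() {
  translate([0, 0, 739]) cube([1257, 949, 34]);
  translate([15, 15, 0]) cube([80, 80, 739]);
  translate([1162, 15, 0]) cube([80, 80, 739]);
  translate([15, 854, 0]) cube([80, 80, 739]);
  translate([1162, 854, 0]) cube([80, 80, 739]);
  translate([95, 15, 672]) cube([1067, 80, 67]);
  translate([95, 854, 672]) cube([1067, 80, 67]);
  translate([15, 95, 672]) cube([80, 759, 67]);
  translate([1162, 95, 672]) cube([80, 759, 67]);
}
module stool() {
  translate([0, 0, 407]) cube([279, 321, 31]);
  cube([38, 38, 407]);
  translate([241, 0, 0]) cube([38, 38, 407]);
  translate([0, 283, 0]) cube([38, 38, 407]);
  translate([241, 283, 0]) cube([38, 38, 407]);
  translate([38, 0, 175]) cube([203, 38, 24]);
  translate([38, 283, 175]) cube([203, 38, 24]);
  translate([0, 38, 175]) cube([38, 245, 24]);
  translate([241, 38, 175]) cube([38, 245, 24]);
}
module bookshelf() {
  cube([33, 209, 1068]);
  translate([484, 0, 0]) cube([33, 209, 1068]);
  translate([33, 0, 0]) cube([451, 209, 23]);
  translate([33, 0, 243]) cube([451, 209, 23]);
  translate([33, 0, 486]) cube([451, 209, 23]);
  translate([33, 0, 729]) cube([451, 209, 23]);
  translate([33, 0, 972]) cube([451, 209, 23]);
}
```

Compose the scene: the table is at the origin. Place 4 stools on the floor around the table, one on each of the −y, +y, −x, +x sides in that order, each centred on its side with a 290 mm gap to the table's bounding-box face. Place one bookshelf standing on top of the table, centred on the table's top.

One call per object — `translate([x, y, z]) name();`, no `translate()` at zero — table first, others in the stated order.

table();
translate([489, -611, 0]) stool();
translate([489, 1239, 0]) stool();
translate([-569, 314, 0]) stool();
translate([1547, 314, 0]) stool();
translate([370, 370, 773]) bookshelf();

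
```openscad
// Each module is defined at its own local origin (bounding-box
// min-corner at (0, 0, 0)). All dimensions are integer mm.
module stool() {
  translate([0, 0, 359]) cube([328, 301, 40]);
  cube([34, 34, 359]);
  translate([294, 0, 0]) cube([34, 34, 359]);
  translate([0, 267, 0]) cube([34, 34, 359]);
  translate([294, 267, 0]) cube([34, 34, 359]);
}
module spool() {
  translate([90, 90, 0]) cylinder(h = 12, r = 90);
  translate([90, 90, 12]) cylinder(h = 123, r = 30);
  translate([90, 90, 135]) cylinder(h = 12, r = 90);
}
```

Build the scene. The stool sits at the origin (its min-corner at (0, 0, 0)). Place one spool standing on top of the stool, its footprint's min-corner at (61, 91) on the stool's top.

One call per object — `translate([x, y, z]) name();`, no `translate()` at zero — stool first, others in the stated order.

stool();
translate([61, 91, 399]) spool();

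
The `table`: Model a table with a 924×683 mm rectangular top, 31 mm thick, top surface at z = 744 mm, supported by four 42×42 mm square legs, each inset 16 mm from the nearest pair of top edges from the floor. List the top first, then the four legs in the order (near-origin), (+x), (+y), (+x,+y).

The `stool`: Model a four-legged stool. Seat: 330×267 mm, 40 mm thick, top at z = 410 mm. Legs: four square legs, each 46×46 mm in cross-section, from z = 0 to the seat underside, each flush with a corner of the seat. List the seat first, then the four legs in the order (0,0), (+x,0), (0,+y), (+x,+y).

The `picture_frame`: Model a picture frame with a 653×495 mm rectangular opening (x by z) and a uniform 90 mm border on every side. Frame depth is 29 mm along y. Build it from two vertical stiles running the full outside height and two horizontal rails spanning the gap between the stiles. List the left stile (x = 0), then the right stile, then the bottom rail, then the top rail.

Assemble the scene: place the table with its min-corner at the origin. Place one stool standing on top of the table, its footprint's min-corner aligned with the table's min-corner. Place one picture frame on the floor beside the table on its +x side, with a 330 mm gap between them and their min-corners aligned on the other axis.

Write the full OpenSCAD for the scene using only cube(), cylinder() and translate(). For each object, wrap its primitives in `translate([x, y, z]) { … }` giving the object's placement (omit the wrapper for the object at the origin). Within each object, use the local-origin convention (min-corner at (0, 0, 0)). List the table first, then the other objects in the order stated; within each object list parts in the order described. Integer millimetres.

translate([0, 0, 713]) cube([924, 683, 31]);
translate([16, 16, 0]) cube([42, 42, 713]);
translate([866, 16, 0]) cube([42, 42, 713]);
translate([16, 625, 0]) cube([42, 42, 713]);
translate([866, 625, 0]) cube([42, 42, 713]);
translate([0, 0, 744]) {
  translate([0, 0, 370]) cube([330, 267, 40]);
  cube([46, 46, 370]);
  translate([284, 0, 0]) cube([46, 46, 370]);
  translate([0, 221, 0]) cube([46, 46, 370]);
  translate([284, 221, 0]) cube([46, 46, 370]);
}
translate([1254, 0, 0]) {
  cube([90, 29, 675]);
  translate([743, 0, 0]) cube([90, 29, 675]);
  translate([90, 0, 0]) cube([653, 29, 90]);
  translate([90, 0, 585]) cube([653, 29, 90]);
}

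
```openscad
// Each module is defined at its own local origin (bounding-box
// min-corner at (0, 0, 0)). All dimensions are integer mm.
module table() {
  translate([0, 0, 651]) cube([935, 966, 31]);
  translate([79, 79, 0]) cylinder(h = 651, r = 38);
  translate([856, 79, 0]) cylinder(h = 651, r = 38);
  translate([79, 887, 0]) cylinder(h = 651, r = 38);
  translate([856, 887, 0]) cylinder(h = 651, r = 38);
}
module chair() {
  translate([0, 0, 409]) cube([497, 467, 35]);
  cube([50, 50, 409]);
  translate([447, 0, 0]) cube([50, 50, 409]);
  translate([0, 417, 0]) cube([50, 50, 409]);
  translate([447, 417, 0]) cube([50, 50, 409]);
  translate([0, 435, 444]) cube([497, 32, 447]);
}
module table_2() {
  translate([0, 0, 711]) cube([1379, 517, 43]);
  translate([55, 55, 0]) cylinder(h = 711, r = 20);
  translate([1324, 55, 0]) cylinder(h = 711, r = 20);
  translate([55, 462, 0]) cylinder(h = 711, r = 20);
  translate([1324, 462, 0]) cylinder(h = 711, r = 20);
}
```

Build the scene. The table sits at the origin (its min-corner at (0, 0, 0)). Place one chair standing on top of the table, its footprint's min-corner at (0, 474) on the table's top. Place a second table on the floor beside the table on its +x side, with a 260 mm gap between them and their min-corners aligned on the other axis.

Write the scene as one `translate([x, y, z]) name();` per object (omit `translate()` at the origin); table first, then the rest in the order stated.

table();
translate([0, 474, 682]) chair();
translate([1195, 0, 0]) table_2();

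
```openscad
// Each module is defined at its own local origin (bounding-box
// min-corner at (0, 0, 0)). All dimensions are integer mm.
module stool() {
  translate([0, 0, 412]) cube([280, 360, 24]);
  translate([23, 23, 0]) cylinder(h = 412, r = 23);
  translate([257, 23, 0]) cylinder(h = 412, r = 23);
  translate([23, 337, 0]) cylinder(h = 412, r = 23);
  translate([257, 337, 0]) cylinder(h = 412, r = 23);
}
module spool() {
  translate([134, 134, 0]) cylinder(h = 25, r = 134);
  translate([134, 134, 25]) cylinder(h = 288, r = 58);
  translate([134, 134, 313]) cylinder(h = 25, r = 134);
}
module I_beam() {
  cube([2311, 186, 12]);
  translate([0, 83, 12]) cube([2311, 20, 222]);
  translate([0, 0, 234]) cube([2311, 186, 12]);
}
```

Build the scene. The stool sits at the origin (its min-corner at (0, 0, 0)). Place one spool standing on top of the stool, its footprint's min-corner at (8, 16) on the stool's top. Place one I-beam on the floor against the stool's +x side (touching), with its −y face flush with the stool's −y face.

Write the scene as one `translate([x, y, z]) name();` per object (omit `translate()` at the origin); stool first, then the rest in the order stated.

stool();
translate([8, 16, 436]) spool();
translate([280, 0, 0]) I_beam();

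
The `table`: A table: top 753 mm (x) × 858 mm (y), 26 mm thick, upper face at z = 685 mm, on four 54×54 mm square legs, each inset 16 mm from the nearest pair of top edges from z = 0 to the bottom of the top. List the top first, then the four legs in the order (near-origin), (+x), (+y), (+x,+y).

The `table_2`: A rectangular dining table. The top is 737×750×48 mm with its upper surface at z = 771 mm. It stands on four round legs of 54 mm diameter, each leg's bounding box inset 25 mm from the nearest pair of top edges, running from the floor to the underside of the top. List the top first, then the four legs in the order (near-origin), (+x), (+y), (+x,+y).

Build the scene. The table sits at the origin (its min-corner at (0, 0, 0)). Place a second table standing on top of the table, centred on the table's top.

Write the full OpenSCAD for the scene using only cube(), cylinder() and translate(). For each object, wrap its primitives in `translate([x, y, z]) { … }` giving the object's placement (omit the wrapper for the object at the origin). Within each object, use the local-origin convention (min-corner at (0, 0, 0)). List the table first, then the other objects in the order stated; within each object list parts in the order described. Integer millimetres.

translate([0, 0, 659]) cube([753, 858, 26]);
translate([16, 16, 0]) cube([54, 54, 659]);
translate([683, 16, 0]) cube([54, 54, 659]);
translate([16, 788, 0]) cube([54, 54, 659]);
translate([683, 788, 0]) cube([54, 54, 659]);
translate([8, 54, 685]) {
  translate([0, 0, 723]) cube([737, 750, 48]);
  translate([52, 52, 0]) cylinder(h = 723, r = 27);
  translate([685, 52, 0]) cylinder(h = 723, r = 27);
  translate([52, 698, 0]) cylinder(h = 723, r = 27);
  translate([685, 698, 0]) cylinder(h = 723, r = 27);
}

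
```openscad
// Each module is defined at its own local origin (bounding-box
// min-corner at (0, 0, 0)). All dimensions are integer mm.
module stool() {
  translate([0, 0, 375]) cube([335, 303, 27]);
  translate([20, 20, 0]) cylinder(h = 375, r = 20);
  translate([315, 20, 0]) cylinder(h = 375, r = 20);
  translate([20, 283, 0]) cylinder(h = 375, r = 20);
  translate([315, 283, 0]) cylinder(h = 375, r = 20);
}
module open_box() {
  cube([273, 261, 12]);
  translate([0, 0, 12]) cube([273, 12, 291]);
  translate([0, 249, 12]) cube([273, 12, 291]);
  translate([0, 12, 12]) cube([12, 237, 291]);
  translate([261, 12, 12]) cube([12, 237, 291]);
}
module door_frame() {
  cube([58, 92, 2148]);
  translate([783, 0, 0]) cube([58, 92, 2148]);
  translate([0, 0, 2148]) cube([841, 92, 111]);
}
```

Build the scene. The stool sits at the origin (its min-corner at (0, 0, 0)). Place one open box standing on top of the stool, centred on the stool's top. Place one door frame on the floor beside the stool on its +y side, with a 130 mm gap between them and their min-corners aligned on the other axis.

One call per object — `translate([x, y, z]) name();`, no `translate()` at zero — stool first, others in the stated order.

stool();
translate([31, 21, 402]) open_box();
translate([0, 433, 0]) door_frame();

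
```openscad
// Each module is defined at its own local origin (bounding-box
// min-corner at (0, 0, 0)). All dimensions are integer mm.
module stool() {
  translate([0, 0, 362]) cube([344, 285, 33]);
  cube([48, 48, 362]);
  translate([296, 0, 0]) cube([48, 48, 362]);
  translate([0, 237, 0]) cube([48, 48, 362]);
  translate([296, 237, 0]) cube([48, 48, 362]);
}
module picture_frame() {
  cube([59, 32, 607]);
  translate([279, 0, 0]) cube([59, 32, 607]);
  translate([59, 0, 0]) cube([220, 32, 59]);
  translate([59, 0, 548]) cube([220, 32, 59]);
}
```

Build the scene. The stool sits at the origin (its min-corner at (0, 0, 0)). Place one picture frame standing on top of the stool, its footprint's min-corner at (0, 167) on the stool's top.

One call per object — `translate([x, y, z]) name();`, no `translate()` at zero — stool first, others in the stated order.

stool();
translate([0, 167, 395]) picture_frame();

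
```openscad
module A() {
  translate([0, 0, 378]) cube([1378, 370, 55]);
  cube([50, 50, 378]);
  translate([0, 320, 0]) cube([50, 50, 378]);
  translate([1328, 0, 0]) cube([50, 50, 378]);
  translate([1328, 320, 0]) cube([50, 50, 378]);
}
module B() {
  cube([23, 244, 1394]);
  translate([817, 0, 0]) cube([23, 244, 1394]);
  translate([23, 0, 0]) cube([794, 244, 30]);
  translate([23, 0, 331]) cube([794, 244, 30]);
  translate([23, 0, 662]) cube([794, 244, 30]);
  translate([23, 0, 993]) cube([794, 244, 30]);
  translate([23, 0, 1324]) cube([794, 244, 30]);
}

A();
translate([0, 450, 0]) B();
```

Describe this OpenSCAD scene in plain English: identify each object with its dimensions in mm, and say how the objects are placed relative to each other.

A is a bench: a 1378×370 mm seat slab, 55 mm thick, top at z = 433 mm, on four 50×50 mm square legs flush with the seat corners and standing on z = 0.

B is an open bookshelf. Two side panels, each 23 mm thick, 244 mm deep and 1394 mm tall, stand 840 mm apart (outside-to-outside). Between them sit 5 shelves, each 30 mm thick and 244 mm deep, spanning the full gap between the sides. The bottom shelf rests on the floor (its underside at z = 0) and the clear gap between one shelf's top and the next shelf's underside is 301 mm.

The bookshelf is on the floor beside the bench on its +y side.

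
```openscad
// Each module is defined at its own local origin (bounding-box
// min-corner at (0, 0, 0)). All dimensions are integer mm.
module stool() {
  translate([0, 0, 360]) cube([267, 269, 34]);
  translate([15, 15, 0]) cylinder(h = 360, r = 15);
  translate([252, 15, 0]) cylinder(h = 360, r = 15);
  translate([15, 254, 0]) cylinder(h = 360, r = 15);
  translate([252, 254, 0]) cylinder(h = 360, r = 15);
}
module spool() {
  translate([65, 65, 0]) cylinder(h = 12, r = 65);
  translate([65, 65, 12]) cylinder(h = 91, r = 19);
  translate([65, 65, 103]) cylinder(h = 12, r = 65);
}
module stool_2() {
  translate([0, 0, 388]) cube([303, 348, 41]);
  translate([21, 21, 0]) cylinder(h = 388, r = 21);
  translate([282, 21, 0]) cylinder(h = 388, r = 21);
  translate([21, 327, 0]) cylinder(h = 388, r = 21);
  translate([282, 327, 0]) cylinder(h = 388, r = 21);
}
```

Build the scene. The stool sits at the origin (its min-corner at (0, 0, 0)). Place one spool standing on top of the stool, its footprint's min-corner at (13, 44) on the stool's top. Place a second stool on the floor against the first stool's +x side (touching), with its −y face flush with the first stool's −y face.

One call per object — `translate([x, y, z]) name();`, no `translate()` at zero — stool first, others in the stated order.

stool();
translate([13, 44, 394]) spool();
translate([267, 0, 0]) stool_2();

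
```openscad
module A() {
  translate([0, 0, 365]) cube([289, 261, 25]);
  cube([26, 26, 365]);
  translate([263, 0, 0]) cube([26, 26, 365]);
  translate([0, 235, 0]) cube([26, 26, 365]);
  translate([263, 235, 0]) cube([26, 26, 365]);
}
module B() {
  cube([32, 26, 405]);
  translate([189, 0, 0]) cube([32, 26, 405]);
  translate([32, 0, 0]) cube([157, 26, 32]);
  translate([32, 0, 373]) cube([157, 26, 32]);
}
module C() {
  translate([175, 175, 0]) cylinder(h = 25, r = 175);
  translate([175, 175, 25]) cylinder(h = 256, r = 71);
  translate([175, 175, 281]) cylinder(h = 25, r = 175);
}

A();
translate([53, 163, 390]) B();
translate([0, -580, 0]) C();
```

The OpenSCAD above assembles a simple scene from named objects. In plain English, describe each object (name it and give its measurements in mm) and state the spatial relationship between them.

A is a simple wooden stool: a rectangular seat 289 mm (x) by 261 mm (y), 25 mm thick, top face at z = 390 mm, on four square legs, each 26×26 mm in cross-section. The legs rest on z = 0, each flush with a corner of the seat.

B is a picture frame with a 157×341 mm rectangular opening (x by z) and a uniform 32 mm border on every side. Frame depth is 26 mm along y. It is built from two vertical stiles running the full outside height and two horizontal rails spanning the gap between the stiles.

C is a spool: two coaxial disc flanges of radius 175 mm and thickness 25 mm, joined by a core cylinder of radius 71 mm and height 256 mm. The lower flange rests on z = 0 and the three cylinders share a vertical axis.

The picture frame is on top of the stool. The spool is on the floor beside the stool on its −y side.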